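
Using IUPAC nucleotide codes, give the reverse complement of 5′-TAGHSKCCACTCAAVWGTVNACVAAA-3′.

5'-TTTBGTNBACWBTTGAGTGGMSDCTA-3'

Standard pairs A↔T, G↔C; ambiguity codes pair K↔M, W↔W, S↔S, H↔D, V↔B, N↔N. Complement (ATCDSMGGTGAGTTBWCABNTGBTTT), then reverse for 5'→3'.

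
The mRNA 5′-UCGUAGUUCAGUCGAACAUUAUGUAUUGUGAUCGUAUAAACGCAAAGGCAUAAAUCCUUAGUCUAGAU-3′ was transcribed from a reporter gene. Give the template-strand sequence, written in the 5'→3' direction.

Replace U with T to get the coding DNA strand: TCGTAGTTCAGTCGAACATTATGTATTGTGATCGTATAAACGCAAAGGCATAAATCCTTAGTCTAGAT. The template strand is its reverse complement (complement AGCATCAAGTCAGCTTGTAATACATAACACTAGCATATTTGCGTTTCCGTATTTAGGAATCAGATCTA, then reverse).

5'-ATCTAGACTAAGGATTTATGCCTTTGCGTTTATACGATCACAATACATAATGTTCGACTGAACTACGA-3'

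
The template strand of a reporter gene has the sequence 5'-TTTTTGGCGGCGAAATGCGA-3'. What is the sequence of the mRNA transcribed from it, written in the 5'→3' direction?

5'-UCGCAUUUCGCCGCCAAAAA-3'

The mRNA has the sequence of the coding strand (reverse complement of the template) with T→U. Reverse complement of TTTTTGGCGGCGAAATGCGA is TCGCATTTCGCCGCCAAAAA; then T→U.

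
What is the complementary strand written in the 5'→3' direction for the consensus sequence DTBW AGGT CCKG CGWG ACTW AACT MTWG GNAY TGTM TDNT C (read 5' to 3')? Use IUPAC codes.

5′-GANHAKACARTNCCWAKAGTTWAGTCWCGCMGGACCTWVAH-3′

Standard pairs A↔T, G↔C; ambiguity codes pair Y↔R, M↔K, W↔W, B↔V, D↔H, N↔N. Complement (HAVWTCCAGGMCGCWCTGAWTTGAKAWCCNTRACAKAHNAG), then reverse for 5'→3'.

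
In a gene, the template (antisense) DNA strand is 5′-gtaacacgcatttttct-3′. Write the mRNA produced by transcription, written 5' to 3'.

5'-AGAAAAAUGCGUGUUAC-3'

The mRNA has the sequence of the coding strand (reverse complement of the template) with T→U. Reverse complement of GTAACACGCATTTTTCT is AGAAAAATGCGTGTTAC; then T→U.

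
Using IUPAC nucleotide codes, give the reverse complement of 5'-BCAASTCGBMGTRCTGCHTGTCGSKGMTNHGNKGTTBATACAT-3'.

5'-ATGTATVAACMNCDNAKCMSCGACADGCAGYACKVCGASTTGV-3'

Standard pairs A↔T, G↔C; ambiguity codes pair R↔Y, M↔K, S↔S, B↔V, H↔D, N↔N. Complement (VGTTSAGCVKCAYGACGDACAGCSMCKANDCNMCAAVTATGTA), then reverse for 5'→3'.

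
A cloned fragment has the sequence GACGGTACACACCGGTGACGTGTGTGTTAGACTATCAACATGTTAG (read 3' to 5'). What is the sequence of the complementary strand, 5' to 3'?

The strand is given 3'→5', so its complement runs 5'→3' in the same left-to-right order: pair each base A↔T, G↔C.

5'-CTGCCATGTGTGGCCACTGCACACACAATCTGATAGTTGTACAATC-3'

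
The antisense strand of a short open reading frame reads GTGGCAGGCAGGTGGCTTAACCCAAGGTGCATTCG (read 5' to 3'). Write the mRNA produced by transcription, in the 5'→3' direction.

RNA polymerase reads the template 3'→5' and synthesizes mRNA 5'→3' by base-pairing (A→U, T→A, G↔C). The complement of the template is CACCGTCCGTCCACCGAATTGGGTTCCACGTAAGC; antiparallel, so 5'→3' the coding strand is CGAATGCACCTTGGGTTAAGCCACCTGCCTGCCAC. Replace T with U for the mRNA.

5′-CGAAUGCACCUUGGGUUAAGCCACCUGCCUGCCAC-3′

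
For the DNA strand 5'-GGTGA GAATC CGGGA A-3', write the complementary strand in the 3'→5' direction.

3′-CCACTCTTAGGCCCTT-5′

Base-pairing A↔T, G↔C gives the complement. The complementary strand is antiparallel, so paired with a 5'→3' strand it runs 3'→5'.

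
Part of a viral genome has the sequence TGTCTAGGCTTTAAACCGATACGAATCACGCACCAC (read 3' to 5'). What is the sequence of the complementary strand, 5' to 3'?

The strand is given 3'→5', so its complement runs 5'→3' in the same left-to-right order: pair each base A↔T, G↔C.

5'-ACAGATCCGAAATTTGGCTATGCTTAGTGCGTGGTG-3'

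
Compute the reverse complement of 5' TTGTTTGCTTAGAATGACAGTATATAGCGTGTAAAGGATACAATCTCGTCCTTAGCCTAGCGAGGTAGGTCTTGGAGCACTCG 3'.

5'-CGAGTGCTCCAAGACCTACCTCGCTAGGCTAAGGACGAGATTGTATCCTTTACACGCTATATACTGTCATTCTAAGCAAACAA-3'

Reading the sequence 3'→5' and pairing each base (A↔T, G↔C) gives the reverse complement directly.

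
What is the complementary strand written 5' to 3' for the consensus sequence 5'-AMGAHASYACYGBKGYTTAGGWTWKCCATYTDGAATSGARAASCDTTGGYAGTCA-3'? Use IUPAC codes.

5'-TGACTRCCAAHGSTTYTCSATTCHARATGGMWAWCCTAARCMVCRGTRSTDTCKT-3'

Standard pairs A↔T, G↔C; ambiguity codes pair R↔Y, M↔K, W↔W, S↔S, B↔V, D↔H. Complement (TKCTDTSRTGRCVMCRAATCCWAWMGGTARAHCTTASCTYTTSGHAACCRTCAGT), then reverse for 5'→3'.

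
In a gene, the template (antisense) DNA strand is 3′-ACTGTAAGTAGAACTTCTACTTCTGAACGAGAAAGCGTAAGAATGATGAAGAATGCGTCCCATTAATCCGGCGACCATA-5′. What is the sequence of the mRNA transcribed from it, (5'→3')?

Reading the template 3'→5' as shown, RNA polymerase pairs each base (A→U, T→A, G↔C) to build mRNA 5'→3' directly.

5'-UGACAUUCAUCUUGAAGAUGAAGACUUGCUCUUUCGCAUUCUUACUACUUCUUACGCAGGGUAAUUAGGCCGCUGGUAU-3'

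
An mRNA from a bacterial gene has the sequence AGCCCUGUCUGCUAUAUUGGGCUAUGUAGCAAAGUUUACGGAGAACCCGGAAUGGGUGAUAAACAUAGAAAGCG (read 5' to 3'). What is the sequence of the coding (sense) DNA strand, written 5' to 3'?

5′-AGCCCTGTCTGCTATATTGGGCTATGTAGCAAAGTTTACGGAGAACCCGGAATGGGTGATAAACATAGAAAGCG-3′

The coding DNA strand has the same 5'→3' sequence as the mRNA with U replaced by T.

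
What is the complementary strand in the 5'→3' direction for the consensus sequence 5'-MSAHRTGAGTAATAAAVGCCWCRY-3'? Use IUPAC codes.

5′-RYGWGGCBTTTATTACTCAYDTSK-3′

Standard pairs A↔T, G↔C; ambiguity codes pair R↔Y, M↔K, W↔W, S↔S, H↔D, V↔B. Complement (KSTDYACTCATTATTTBCGGWGYR), then reverse for 5'→3'.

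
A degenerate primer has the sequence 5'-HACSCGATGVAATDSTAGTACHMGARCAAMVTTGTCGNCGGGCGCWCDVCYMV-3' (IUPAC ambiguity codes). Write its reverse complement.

5'-BKRGBHGWGCGCCCGNCGACAABKTTGYTCKDGTACTASHATTBCATCGSGTD-3'

Standard pairs A↔T, G↔C; ambiguity codes pair R↔Y, M↔K, W↔W, S↔S, D↔H, V↔B, N↔N. Complement (DTGSGCTACBTTAHSATCATGDKCTYGTTKBAACAGCNGCCCGCGWGHBGRKB), then reverse for 5'→3'.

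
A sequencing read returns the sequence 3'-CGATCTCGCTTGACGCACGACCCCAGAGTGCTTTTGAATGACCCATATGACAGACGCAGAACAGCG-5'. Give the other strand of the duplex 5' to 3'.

5'-GCTAGAGCGAACTGCGTGCTGGGGTCTCACGAAAACTTACTGGGTATACTGTCTGCGTCTTGTCGC-3'

The strand is given 3'→5', so its complement runs 5'→3' in the same left-to-right order: pair each base A↔T, G↔C.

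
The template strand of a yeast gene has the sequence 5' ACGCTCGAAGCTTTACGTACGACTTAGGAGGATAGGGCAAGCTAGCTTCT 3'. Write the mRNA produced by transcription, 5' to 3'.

5'-AGAAGCUAGCUUGCCCUAUCCUCCUAAGUCGUACGUAAAGCUUCGAGCGU-3'

The mRNA has the sequence of the coding strand (reverse complement of the template) with T→U. Reverse complement of ACGCTCGAAGCTTTACGTACGACTTAGGAGGATAGGGCAAGCTAGCTTCT is AGAAGCTAGCTTGCCCTATCCTCCTAAGTCGTACGTAAAGCTTCGAGCGT; then T→U.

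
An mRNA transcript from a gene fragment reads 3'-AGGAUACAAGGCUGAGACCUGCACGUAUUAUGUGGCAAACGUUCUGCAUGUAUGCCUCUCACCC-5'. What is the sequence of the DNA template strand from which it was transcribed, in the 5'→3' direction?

5'-TCCTATGTTCCGACTCTGGACGTGCATAATACACCGTTTGCAAGACGTACATACGGAGAGTGGG-3'

Written 5'→3' the mRNA is CCCACUCUCCGUAUGUACGUCUUGCAAACGGUGUAUUAUGCACGUCCAGAGUCGGAACAUAGGA, so the coding DNA strand is CCCACTCTCCGTATGTACGTCTTGCAAACGGTGTATTATGCACGTCCAGAGTCGGAACATAGGA. The template is its reverse complement.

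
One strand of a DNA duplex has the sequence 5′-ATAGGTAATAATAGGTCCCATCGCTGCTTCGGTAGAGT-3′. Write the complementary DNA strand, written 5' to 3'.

5′-ACTCTACCGAAGCAGCGATGGGACCTATTATTACCTAT-3′

Pairing A↔T and G↔C gives TATCCATTATTATCCAGGGTAGCGACGAAGCCATCTCA, running 3'→5'. Reverse for the 5'→3' convention.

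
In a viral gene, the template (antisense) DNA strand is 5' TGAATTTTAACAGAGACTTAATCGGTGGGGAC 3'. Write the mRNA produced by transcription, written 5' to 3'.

RNA polymerase reads the template 3'→5' and synthesizes mRNA 5'→3' by base-pairing (A→U, T→A, G↔C). The complement of the template is ACTTAAAATTGTCTCTGAATTAGCCACCCCTG; antiparallel, so 5'→3' the coding strand is GTCCCCACCGATTAAGTCTCTGTTAAAATTCA. Replace T with U for the mRNA.

5'-GUCCCCACCGAUUAAGUCUCUGUUAAAAUUCA-3'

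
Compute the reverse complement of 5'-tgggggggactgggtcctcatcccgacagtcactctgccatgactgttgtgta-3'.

5′-TACACAACAGTCATGGCAGAGTGACTGTCGGGATGAGGACCCAGTCCCCCCCA-3′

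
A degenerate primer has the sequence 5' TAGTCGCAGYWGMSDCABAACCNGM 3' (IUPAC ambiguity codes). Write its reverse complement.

5'-KCNGGTTVTGHSKCWRCTGCGACTA-3'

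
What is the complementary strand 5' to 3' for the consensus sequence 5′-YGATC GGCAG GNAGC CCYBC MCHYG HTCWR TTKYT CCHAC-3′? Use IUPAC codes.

5'-GTDGGARMAAYWGADCRDGKGVRGGGCTNCCTGCCGATCR-3'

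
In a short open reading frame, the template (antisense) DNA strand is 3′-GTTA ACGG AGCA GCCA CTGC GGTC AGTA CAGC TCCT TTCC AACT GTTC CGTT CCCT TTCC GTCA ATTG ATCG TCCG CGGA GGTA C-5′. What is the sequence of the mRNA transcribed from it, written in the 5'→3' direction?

Reading the template 3'→5' as shown, RNA polymerase pairs each base (A→U, T→A, G↔C) to build mRNA 5'→3' directly.

5′-CAAUUGCCUCGUCGGUGACGCCAGUCAUGUCGAGGAAAGGUUGACAAGGCAAGGGAAAGGCAGUUAACUAGCAGGCGCCUCCAUG-3′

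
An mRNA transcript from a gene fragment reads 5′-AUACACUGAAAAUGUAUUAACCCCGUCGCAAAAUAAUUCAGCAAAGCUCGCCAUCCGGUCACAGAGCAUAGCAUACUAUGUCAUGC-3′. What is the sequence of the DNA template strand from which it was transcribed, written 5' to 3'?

Replace U with T to get the coding DNA strand: ATACACTGAAAATGTATTAACCCCGTCGCAAAATAATTCAGCAAAGCTCGCCATCCGGTCACAGAGCATAGCATACTATGTCATGC. The template strand is its reverse complement (complement TATGTGACTTTTACATAATTGGGGCAGCGTTTTATTAAGTCGTTTCGAGCGGTAGGCCAGTGTCTCGTATCGTATGATACAGTACG, then reverse).

5'-GCATGACATAGTATGCTATGCTCTGTGACCGGATGGCGAGCTTTGCTGAATTATTTTGCGACGGGGTTAATACATTTTCAGTGTAT-3'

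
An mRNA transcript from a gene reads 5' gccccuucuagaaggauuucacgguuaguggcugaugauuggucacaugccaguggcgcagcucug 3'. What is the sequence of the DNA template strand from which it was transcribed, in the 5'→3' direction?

Replace U with T to get the coding DNA strand: GCCCCTTCTAGAAGGATTTCACGGTTAGTGGCTGATGATTGGTCACATGCCAGTGGCGCAGCTCTG. The template strand is its reverse complement (complement CGGGGAAGATCTTCCTAAAGTGCCAATCACCGACTACTAACCAGTGTACGGTCACCGCGTCGAGAC, then reverse).

5'-CAGAGCTGCGCCACTGGCATGTGACCAATCATCAGCCACTAACCGTGAAATCCTTCTAGAAGGGGC-3'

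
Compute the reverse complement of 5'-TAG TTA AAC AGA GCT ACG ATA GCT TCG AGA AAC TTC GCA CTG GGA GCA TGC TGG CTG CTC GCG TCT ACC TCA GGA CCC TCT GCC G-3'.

Complement each base (A↔T, G↔C): ATCAATTTGTCTCGATGCTATCGAAGCTCTTTGAAGCGTGACCCTCGTACGACCGACGAGCGCAGATGGAGTCCTGGGAGACGGC. Then reverse.

5'-CGGCAGAGGGTCCTGAGGTAGACGCGAGCAGCCAGCATGCTCCCAGTGCGAAGTTTCTCGAAGCTATCGTAGCTCTGTTTAACTA-3'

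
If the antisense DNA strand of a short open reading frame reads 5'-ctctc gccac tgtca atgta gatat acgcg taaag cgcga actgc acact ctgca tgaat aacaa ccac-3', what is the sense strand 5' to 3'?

5'-GTGGTTGTTATTCATGCAGAGTGTGCAGTTCGCGCTTTACGCGTATATCTACATTGACAGTGGCGAGAG-3'

The coding strand is complementary and antiparallel to the template: take the complement (A↔T, G↔C) and reverse.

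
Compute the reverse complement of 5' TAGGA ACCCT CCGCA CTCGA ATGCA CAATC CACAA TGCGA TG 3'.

Reading the sequence 3'→5' and pairing each base (A↔T, G↔C) gives the reverse complement directly.

5'-CATCGCATTGTGGATTGTGCATTCGAGTGCGGAGGGTTCCTA-3'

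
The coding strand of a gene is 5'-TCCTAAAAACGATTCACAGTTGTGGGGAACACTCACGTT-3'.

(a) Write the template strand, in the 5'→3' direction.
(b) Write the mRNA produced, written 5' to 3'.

(a) 5'-AACGTGAGTGTTCCCCACAACTGTGAATCGTTTTTAGGA-3'
(b) 5'-UCCUAAAAACGAUUCACAGUUGUGGGGAACACUCACGUU-3'

(a) The template strand is the reverse complement of the coding strand: complement AGGATTTTTGCTAAGTGTCAACACCCCTTGTGAGTGCAA, then reverse.
(b) mRNA matches the coding strand with T→U.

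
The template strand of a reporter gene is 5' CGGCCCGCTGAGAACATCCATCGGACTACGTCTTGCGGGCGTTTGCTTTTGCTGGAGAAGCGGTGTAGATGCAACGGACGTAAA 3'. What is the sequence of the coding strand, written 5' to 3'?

The coding strand is complementary and antiparallel to the template: take the complement (A↔T, G↔C) and reverse.

5'-TTTACGTCCGTTGCATCTACACCGCTTCTCCAGCAAAAGCAAACGCCCGCAAGACGTAGTCCGATGGATGTTCTCAGCGGGCCG-3'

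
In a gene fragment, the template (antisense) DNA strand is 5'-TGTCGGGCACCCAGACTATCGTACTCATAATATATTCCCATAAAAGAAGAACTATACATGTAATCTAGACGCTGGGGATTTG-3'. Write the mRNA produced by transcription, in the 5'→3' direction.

The mRNA has the sequence of the coding strand (reverse complement of the template) with T→U. Reverse complement of TGTCGGGCACCCAGACTATCGTACTCATAATATATTCCCATAAAAGAAGAACTATACATGTAATCTAGACGCTGGGGATTTG is CAAATCCCCAGCGTCTAGATTACATGTATAGTTCTTCTTTTATGGGAATATATTATGAGTACGATAGTCTGGGTGCCCGACA; then T→U.

5'-CAAAUCCCCAGCGUCUAGAUUACAUGUAUAGUUCUUCUUUUAUGGGAAUAUAUUAUGAGUACGAUAGUCUGGGUGCCCGACA-3'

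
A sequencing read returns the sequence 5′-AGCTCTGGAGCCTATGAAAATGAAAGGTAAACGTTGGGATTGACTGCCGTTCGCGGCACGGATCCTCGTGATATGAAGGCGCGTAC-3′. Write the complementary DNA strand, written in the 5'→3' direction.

The complement of AGCTCTGGAGCCTATGAAAATGAAAGGTAAACGTTGGGATTGACTGCCGTTCGCGGCACGGATCCTCGTGATATGAAGGCGCGTAC is TCGAGACCTCGGATACTTTTACTTTCCATTTGCAACCCTAACTGACGGCAAGCGCCGTGCCTAGGAGCACTATACTTCCGCGCATG (A↔T, G↔C). DNA strands are antiparallel, so the complementary strand runs 3'→5'; reversing gives the 5'→3' form.

5'-GTACGCGCCTTCATATCACGAGGATCCGTGCCGCGAACGGCAGTCAATCCCAACGTTTACCTTTCATTTTCATAGGCTCCAGAGCT-3'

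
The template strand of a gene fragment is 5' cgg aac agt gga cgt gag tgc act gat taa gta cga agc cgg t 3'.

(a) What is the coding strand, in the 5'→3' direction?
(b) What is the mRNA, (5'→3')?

(a) 5′-ACCGGCTTCGTACTTAATCAGTGCACTCACGTCCACTGTTCCG-3′
(b) 5'-ACCGGCUUCGUACUUAAUCAGUGCACUCACGUCCACUGUUCCG-3'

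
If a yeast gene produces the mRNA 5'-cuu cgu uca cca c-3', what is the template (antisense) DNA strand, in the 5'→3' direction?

5'-GTGGTGAACGAAG-3'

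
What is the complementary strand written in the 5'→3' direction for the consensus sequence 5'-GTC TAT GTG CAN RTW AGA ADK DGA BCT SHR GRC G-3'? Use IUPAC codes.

5'-CGYCYDSAGVTCHMHTTCTWAYNTGCACATAGAC-3'

Standard pairs A↔T, G↔C; ambiguity codes pair R↔Y, K↔M, W↔W, S↔S, B↔V, D↔H, N↔N. Complement (CAGATACACGTNYAWTCTTHMHCTVGASDYCYGC), then reverse for 5'→3'.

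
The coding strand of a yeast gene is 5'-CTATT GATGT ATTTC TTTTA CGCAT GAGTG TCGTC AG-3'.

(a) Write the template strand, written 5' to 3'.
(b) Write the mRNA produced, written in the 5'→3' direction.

(a) The template strand is the reverse complement of the coding strand: complement GATAACTACATAAAGAAAATGCGTACTCACAGCAGTC, then reverse.
(b) mRNA matches the coding strand with T→U.

(a) 5'-CTGACGACACTCATGCGTAAAAGAAATACATCAATAG-3'
(b) 5'-CUAUUGAUGUAUUUCUUUUACGCAUGAGUGUCGUCAG-3'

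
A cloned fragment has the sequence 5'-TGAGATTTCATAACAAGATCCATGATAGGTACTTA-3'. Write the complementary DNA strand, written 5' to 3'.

5'-TAAGTACCTATCATGGATCTTGTTATGAAATCTCA-3'

Pairing A↔T and G↔C gives ACTCTAAAGTATTGTTCTAGGTACTATCCATGAAT, running 3'→5'. Reverse for the 5'→3' convention.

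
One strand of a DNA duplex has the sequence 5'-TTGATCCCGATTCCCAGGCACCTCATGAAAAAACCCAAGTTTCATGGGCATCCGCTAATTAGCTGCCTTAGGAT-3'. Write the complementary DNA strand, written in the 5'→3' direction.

5'-ATCCTAAGGCAGCTAATTAGCGGATGCCCATGAAACTTGGGTTTTTTCATGAGGTGCCTGGGAATCGGGATCAA-3'

Pairing A↔T and G↔C gives AACTAGGGCTAAGGGTCCGTGGAGTACTTTTTTGGGTTCAAAGTACCCGTAGGCGATTAATCGACGGAATCCTA, running 3'→5'. Reverse for the 5'→3' convention.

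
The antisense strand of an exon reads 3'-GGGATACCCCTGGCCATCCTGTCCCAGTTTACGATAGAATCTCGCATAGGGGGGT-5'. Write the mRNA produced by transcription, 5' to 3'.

Reading the template 3'→5' as shown, RNA polymerase pairs each base (A→U, T→A, G↔C) to build mRNA 5'→3' directly.

5'-CCCUAUGGGGACCGGUAGGACAGGGUCAAAUGCUAUCUUAGAGCGUAUCCCCCCA-3'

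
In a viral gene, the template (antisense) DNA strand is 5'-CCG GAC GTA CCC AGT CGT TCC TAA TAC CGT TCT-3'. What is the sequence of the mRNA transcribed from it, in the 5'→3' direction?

5'-AGAACGGUAUUAGGAACGACUGGGUACGUCCGG-3'

RNA polymerase reads the template 3'→5' and synthesizes mRNA 5'→3' by base-pairing (A→U, T→A, G↔C). The complement of the template is GGCCTGCATGGGTCAGCAAGGATTATGGCAAGA; antiparallel, so 5'→3' the coding strand is AGAACGGTATTAGGAACGACTGGGTACGTCCGG. Replace T with U for the mRNA.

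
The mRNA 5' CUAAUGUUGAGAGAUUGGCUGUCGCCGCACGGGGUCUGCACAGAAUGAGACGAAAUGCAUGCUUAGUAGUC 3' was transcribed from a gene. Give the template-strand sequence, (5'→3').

Replace U with T to get the coding DNA strand: CTAATGTTGAGAGATTGGCTGTCGCCGCACGGGGTCTGCACAGAATGAGACGAAATGCATGCTTAGTAGTC. The template strand is its reverse complement (complement GATTACAACTCTCTAACCGACAGCGGCGTGCCCCAGACGTGTCTTACTCTGCTTTACGTACGAATCATCAG, then reverse).

5'-GACTACTAAGCATGCATTTCGTCTCATTCTGTGCAGACCCCGTGCGGCGACAGCCAATCTCTCAACATTAG-3'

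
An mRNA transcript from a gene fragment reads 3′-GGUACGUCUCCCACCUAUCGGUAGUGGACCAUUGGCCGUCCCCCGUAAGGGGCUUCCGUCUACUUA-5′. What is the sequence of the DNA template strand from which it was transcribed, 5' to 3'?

5'-CCATGCAGAGGGTGGATAGCCATCACCTGGTAACCGGCAGGGGGCATTCCCCGAAGGCAGATGAAT-3'

Written 5'→3' the mRNA is AUUCAUCUGCCUUCGGGGAAUGCCCCCUGCCGGUUACCAGGUGAUGGCUAUCCACCCUCUGCAUGG, so the coding DNA strand is ATTCATCTGCCTTCGGGGAATGCCCCCTGCCGGTTACCAGGTGATGGCTATCCACCCTCTGCATGG. The template is its reverse complement.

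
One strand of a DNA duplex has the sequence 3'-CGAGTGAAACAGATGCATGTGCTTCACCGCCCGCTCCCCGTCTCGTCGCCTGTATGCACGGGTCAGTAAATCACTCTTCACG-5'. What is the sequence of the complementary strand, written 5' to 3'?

The strand is given 3'→5', so its complement runs 5'→3' in the same left-to-right order: pair each base A↔T, G↔C.

5'-GCTCACTTTGTCTACGTACACGAAGTGGCGGGCGAGGGGCAGAGCAGCGGACATACGTGCCCAGTCATTTAGTGAGAAGTGC-3'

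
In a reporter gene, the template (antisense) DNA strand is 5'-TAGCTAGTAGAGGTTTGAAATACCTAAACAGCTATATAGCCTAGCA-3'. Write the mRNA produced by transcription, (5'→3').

RNA polymerase reads the template 3'→5' and synthesizes mRNA 5'→3' by base-pairing (A→U, T→A, G↔C). The complement of the template is ATCGATCATCTCCAAACTTTATGGATTTGTCGATATATCGGATCGT; antiparallel, so 5'→3' the coding strand is TGCTAGGCTATATAGCTGTTTAGGTATTTCAAACCTCTACTAGCTA. Replace T with U for the mRNA.

5'-UGCUAGGCUAUAUAGCUGUUUAGGUAUUUCAAACCUCUACUAGCUA-3'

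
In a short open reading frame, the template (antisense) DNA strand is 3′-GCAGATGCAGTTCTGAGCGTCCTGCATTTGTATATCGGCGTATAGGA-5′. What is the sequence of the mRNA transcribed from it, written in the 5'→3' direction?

5'-CGUCUACGUCAAGACUCGCAGGACGUAAACAUAUAGCCGCAUAUCCU-3'

Reading the template 3'→5' as shown, RNA polymerase pairs each base (A→U, T→A, G↔C) to build mRNA 5'→3' directly.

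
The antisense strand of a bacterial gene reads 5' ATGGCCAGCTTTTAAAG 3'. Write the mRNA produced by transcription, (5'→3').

5'-CUUUAAAAGCUGGCCAU-3'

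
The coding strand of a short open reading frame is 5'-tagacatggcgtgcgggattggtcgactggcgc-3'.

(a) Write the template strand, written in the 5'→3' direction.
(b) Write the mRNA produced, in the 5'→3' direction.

(a) The template strand is the reverse complement of the coding strand: complement ATCTGTACCGCACGCCCTAACCAGCTGACCGCG, then reverse.
(b) mRNA matches the coding strand with T→U.

(a) 5'-GCGCCAGTCGACCAATCCCGCACGCCATGTCTA-3'
(b) 5'-UAGACAUGGCGUGCGGGAUUGGUCGACUGGCGC-3'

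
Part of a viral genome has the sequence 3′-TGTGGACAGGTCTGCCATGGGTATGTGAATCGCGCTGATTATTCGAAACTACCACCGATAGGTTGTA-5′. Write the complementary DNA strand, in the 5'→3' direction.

5'-ACACCTGTCCAGACGGTACCCATACACTTAGCGCGACTAATAAGCTTTGATGGTGGCTATCCAACAT-3'

The strand is given 3'→5', so its complement runs 5'→3' in the same left-to-right order: pair each base A↔T, G↔C.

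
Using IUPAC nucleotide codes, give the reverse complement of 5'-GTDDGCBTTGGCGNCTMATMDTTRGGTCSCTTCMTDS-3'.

5′-SHAKGAAGSGACCYAAHKATKAGNCGCCAAVGCHHAC-3′

Standard pairs A↔T, G↔C; ambiguity codes pair R↔Y, M↔K, S↔S, B↔V, D↔H, N↔N. Complement (CAHHCGVAACCGCNGAKTAKHAAYCCAGSGAAGKAHS), then reverse for 5'→3'.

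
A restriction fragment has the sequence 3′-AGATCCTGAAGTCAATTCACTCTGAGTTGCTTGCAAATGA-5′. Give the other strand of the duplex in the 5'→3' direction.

The strand is given 3'→5', so its complement runs 5'→3' in the same left-to-right order: pair each base A↔T, G↔C.

5'-TCTAGGACTTCAGTTAAGTGAGACTCAACGAACGTTTACT-3'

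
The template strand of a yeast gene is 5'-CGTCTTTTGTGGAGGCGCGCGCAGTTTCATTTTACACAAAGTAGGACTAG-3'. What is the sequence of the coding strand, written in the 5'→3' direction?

5'-CTAGTCCTACTTTGTGTAAAATGAAACTGCGCGCGCCTCCACAAAAGACG-3'

The coding strand is complementary and antiparallel to the template: take the complement (A↔T, G↔C) and reverse.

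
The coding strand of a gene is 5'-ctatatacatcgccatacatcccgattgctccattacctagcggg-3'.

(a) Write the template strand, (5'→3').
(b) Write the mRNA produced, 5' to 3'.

(a) The template strand is the reverse complement of the coding strand: complement GATATATGTAGCGGTATGTAGGGCTAACGAGGTAATGGATCGCCC, then reverse.
(b) mRNA matches the coding strand with T→U.

(a) 5'-CCCGCTAGGTAATGGAGCAATCGGGATGTATGGCGATGTATATAG-3'
(b) 5'-CUAUAUACAUCGCCAUACAUCCCGAUUGCUCCAUUACCUAGCGGG-3'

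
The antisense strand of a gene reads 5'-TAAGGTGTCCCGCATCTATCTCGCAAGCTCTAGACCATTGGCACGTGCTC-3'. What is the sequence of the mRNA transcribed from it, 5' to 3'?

5'-GAGCACGUGCCAAUGGUCUAGAGCUUGCGAGAUAGAUGCGGGACACCUUA-3'

RNA polymerase reads the template 3'→5' and synthesizes mRNA 5'→3' by base-pairing (A→U, T→A, G↔C). The complement of the template is ATTCCACAGGGCGTAGATAGAGCGTTCGAGATCTGGTAACCGTGCACGAG; antiparallel, so 5'→3' the coding strand is GAGCACGTGCCAATGGTCTAGAGCTTGCGAGATAGATGCGGGACACCTTA. Replace T with U for the mRNA.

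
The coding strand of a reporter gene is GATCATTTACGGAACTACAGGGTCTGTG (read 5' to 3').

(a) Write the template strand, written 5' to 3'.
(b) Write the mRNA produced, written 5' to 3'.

(a) 5'-CACAGACCCTGTAGTTCCGTAAATGATC-3'
(b) 5'-GAUCAUUUACGGAACUACAGGGUCUGUG-3'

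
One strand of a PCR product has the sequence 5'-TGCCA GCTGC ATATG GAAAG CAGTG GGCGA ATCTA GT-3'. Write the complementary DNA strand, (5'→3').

5′-ACTAGATTCGCCCACTGCTTTCCATATGCAGCTGGCA-3′

The complement of TGCCAGCTGCATATGGAAAGCAGTGGGCGAATCTAGT is ACGGTCGACGTATACCTTTCGTCACCCGCTTAGATCA (A↔T, G↔C). DNA strands are antiparallel, so the complementary strand runs 3'→5'; reversing gives the 5'→3' form.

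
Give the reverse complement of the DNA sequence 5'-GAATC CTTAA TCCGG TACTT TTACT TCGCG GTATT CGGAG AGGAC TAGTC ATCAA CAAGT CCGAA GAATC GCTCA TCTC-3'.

5'-GAGATGAGCGATTCTTCGGACTTGTTGATGACTAGTCCTCTCCGAATACCGCGAAGTAAAAGTACCGGATTAAGGATTC-3'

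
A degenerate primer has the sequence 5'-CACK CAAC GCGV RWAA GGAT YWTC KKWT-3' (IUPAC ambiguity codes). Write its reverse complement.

5′-AWMMGAWRATCCTTWYBCGCGTTGMGTG-3′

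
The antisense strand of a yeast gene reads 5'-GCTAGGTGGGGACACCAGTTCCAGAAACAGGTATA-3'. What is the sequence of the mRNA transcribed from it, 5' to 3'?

5'-UAUACCUGUUUCUGGAACUGGUGUCCCCACCUAGC-3'

The mRNA has the sequence of the coding strand (reverse complement of the template) with T→U. Reverse complement of GCTAGGTGGGGACACCAGTTCCAGAAACAGGTATA is TATACCTGTTTCTGGAACTGGTGTCCCCACCTAGC; then T→U.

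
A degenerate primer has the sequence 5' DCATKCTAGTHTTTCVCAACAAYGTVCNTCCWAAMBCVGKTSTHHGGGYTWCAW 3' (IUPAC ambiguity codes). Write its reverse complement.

Standard pairs A↔T, G↔C; ambiguity codes pair Y↔R, M↔K, W↔W, S↔S, B↔V, D↔H, N↔N. Complement (HGTAMGATCADAAAGBGTTGTTRCABGNAGGWTTKVGBCMASADDCCCRAWGTW), then reverse for 5'→3'.

5′-WTGWARCCCDDASAMCBGVKTTWGGANGBACRTTGTTGBGAAADACTAGMATGH-3′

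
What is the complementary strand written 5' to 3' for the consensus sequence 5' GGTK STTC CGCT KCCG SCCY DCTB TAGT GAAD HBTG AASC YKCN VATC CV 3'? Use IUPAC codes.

Standard pairs A↔T, G↔C; ambiguity codes pair Y↔R, K↔M, S↔S, B↔V, D↔H, N↔N. Complement (CCAMSAAGGCGAMGGCSGGRHGAVATCACTTHDVACTTSGRMGNBTAGGB), then reverse for 5'→3'.

5′-BGGATBNGMRGSTTCAVDHTTCACTAVAGHRGGSCGGMAGCGGAASMACC-3′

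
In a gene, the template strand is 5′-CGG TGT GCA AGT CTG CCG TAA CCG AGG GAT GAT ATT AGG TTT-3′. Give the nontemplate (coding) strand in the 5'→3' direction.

5′-AAACCTAATATCATCCCTCGGTTACGGCAGACTTGCACACCG-3′

The coding strand is complementary and antiparallel to the template: take the complement (A↔T, G↔C) and reverse.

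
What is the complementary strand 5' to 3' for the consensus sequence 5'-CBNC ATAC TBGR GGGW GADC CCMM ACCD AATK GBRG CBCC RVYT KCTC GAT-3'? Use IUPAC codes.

5'-ATCGAGMARBYGGVGCYVCMATTHGGTKKGGGHTCWCCCYCVAGTATGNVG-3'

Standard pairs A↔T, G↔C; ambiguity codes pair R↔Y, M↔K, W↔W, B↔V, D↔H, N↔N. Complement (GVNGTATGAVCYCCCWCTHGGGKKTGGHTTAMCVYCGVGGYBRAMGAGCTA), then reverse for 5'→3'.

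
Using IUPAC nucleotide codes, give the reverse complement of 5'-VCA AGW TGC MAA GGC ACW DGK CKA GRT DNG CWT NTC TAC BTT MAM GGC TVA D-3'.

Standard pairs A↔T, G↔C; ambiguity codes pair R↔Y, M↔K, W↔W, B↔V, D↔H, N↔N. Complement (BGTTCWACGKTTCCGTGWHCMGMTCYAHNCGWANAGATGVAAKTKCCGABTH), then reverse for 5'→3'.

5'-HTBAGCCKTKAAVGTAGANAWGCNHAYCTMGMCHWGTGCCTTKGCAWCTTGB-3'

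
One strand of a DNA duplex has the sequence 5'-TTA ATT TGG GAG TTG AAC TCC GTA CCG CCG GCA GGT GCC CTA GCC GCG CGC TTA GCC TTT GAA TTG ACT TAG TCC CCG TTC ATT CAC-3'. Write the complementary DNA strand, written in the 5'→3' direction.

5'-GTGAATGAACGGGGACTAAGTCAATTCAAAGGCTAAGCGCGCGGCTAGGGCACCTGCCGGCGGTACGGAGTTCAACTCCCAAATTAA-3'

Pairing A↔T and G↔C gives AATTAAACCCTCAACTTGAGGCATGGCGGCCGTCCACGGGATCGGCGCGCGAATCGGAAACTTAACTGAATCAGGGGCAAGTAAGTG, running 3'→5'. Reverse for the 5'→3' convention.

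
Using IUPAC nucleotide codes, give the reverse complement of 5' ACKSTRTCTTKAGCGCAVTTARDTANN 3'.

5'-NNTAHYTAABTGCGCTMAAGAYASMGT-3'

Standard pairs A↔T, G↔C; ambiguity codes pair R↔Y, K↔M, S↔S, D↔H, V↔B, N↔N. Complement (TGMSAYAGAAMTCGCGTBAATYHATNN), then reverse for 5'→3'.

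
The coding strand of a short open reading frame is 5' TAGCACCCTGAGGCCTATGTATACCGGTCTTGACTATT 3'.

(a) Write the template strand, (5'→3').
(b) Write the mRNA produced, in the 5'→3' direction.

(a) The template strand is the reverse complement of the coding strand: complement ATCGTGGGACTCCGGATACATATGGCCAGAACTGATAA, then reverse.
(b) mRNA matches the coding strand with T→U.

(a) 5'-AATAGTCAAGACCGGTATACATAGGCCTCAGGGTGCTA-3'
(b) 5'-UAGCACCCUGAGGCCUAUGUAUACCGGUCUUGACUAUU-3'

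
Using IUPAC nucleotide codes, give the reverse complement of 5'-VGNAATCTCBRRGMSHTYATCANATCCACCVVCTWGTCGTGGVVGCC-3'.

5'-GGCBBCCACGACWAGBBGGTGGATNTGATRADSKCYYVGAGATTNCB-3'

Standard pairs A↔T, G↔C; ambiguity codes pair R↔Y, M↔K, W↔W, S↔S, B↔V, H↔D, N↔N. Complement (BCNTTAGAGVYYCKSDARTAGTNTAGGTGGBBGAWCAGCACCBBCGG), then reverse for 5'→3'.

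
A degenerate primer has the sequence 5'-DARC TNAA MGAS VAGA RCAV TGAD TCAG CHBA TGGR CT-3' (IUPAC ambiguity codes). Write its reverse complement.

5'-AGYCCATVDGCTGAHTCABTGYTCTBSTCKTTNAGYTH-3'

Standard pairs A↔T, G↔C; ambiguity codes pair R↔Y, M↔K, S↔S, B↔V, D↔H, N↔N. Complement (HTYGANTTKCTSBTCTYGTBACTHAGTCGDVTACCYGA), then reverse for 5'→3'.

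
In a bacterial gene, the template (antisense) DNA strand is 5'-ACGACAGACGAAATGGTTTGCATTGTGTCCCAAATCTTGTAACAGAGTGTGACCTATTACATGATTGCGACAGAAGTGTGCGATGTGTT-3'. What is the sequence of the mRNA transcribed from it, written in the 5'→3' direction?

5′-AACACAUCGCACACUUCUGUCGCAAUCAUGUAAUAGGUCACACUCUGUUACAAGAUUUGGGACACAAUGCAAACCAUUUCGUCUGUCGU-3′

RNA polymerase reads the template 3'→5' and synthesizes mRNA 5'→3' by base-pairing (A→U, T→A, G↔C). The complement of the template is TGCTGTCTGCTTTACCAAACGTAACACAGGGTTTAGAACATTGTCTCACACTGGATAATGTACTAACGCTGTCTTCACACGCTACACAA; antiparallel, so 5'→3' the coding strand is AACACATCGCACACTTCTGTCGCAATCATGTAATAGGTCACACTCTGTTACAAGATTTGGGACACAATGCAAACCATTTCGTCTGTCGT. Replace T with U for the mRNA.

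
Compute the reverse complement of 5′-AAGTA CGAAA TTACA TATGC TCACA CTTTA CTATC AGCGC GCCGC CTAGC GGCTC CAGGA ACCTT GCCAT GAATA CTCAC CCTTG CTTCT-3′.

Complement each base (A↔T, G↔C): TTCATGCTTTAATGTATACGAGTGTGAAATGATAGTCGCGCGGCGGATCGCCGAGGTCCTTGGAACGGTACTTATGAGTGGGAACGAAGA. Then reverse.

5′-AGAAGCAAGGGTGAGTATTCATGGCAAGGTTCCTGGAGCCGCTAGGCGGCGCGCTGATAGTAAAGTGTGAGCATATGTAATTTCGTACTT-3′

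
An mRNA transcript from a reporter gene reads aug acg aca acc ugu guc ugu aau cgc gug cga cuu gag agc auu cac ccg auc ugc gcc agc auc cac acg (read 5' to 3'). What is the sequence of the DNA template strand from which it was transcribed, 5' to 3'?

5'-CGTGTGGATGCTGGCGCAGATCGGGTGAATGCTCTCAAGTCGCACGCGATTACAGACACAGGTTGTCGTCAT-3'

Replace U with T to get the coding DNA strand: ATGACGACAACCTGTGTCTGTAATCGCGTGCGACTTGAGAGCATTCACCCGATCTGCGCCAGCATCCACACG. The template strand is its reverse complement (complement TACTGCTGTTGGACACAGACATTAGCGCACGCTGAACTCTCGTAAGTGGGCTAGACGCGGTCGTAGGTGTGC, then reverse).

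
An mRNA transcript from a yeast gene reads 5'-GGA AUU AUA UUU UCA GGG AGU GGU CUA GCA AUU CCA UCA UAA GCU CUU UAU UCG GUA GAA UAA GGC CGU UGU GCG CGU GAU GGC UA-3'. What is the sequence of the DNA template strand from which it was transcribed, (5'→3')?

5'-TAGCCATCACGCGCACAACGGCCTTATTCTACCGAATAAAGAGCTTATGATGGAATTGCTAGACCACTCCCTGAAAATATAATTCC-3'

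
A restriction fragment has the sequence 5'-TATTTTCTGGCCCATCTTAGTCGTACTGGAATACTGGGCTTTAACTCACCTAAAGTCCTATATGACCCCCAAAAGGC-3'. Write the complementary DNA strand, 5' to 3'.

5'-GCCTTTTGGGGGTCATATAGGACTTTAGGTGAGTTAAAGCCCAGTATTCCAGTACGACTAAGATGGGCCAGAAAATA-3'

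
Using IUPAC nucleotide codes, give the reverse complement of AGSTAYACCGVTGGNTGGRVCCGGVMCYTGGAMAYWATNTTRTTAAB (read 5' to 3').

Standard pairs A↔T, G↔C; ambiguity codes pair R↔Y, M↔K, W↔W, S↔S, B↔V, N↔N. Complement (TCSATRTGGCBACCNACCYBGGCCBKGRACCTKTRWTANAAYAATTV), then reverse for 5'→3'.

5'-VTTAAYAANATWRTKTCCARGKBCCGGBYCCANCCABCGGTRTASCT-3'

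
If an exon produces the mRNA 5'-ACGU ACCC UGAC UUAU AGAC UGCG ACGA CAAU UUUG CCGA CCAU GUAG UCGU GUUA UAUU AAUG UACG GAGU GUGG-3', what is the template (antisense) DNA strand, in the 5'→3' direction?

Replace U with T to get the coding DNA strand: ACGTACCCTGACTTATAGACTGCGACGACAATTTTGCCGACCATGTAGTCGTGTTATATTAATGTACGGAGTGTGG. The template strand is its reverse complement (complement TGCATGGGACTGAATATCTGACGCTGCTGTTAAAACGGCTGGTACATCAGCACAATATAATTACATGCCTCACACC, then reverse).

5'-CCACACTCCGTACATTAATATAACACGACTACATGGTCGGCAAAATTGTCGTCGCAGTCTATAAGTCAGGGTACGT-3'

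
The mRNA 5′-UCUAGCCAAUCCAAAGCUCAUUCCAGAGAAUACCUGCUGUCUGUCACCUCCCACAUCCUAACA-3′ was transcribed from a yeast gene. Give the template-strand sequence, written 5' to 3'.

5'-TGTTAGGATGTGGGAGGTGACAGACAGCAGGTATTCTCTGGAATGAGCTTTGGATTGGCTAGA-3'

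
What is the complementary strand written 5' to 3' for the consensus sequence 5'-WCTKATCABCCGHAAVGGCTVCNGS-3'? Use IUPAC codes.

5'-SCNGBAGCCBTTDCGGVTGATMAGW-3'

Standard pairs A↔T, G↔C; ambiguity codes pair K↔M, W↔W, S↔S, B↔V, H↔D, N↔N. Complement (WGAMTAGTVGGCDTTBCCGABGNCS), then reverse for 5'→3'.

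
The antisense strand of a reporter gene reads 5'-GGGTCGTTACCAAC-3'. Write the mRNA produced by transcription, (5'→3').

RNA polymerase reads the template 3'→5' and synthesizes mRNA 5'→3' by base-pairing (A→U, T→A, G↔C). The complement of the template is CCCAGCAATGGTTG; antiparallel, so 5'→3' the coding strand is GTTGGTAACGACCC. Replace T with U for the mRNA.

5'-GUUGGUAACGACCC-3'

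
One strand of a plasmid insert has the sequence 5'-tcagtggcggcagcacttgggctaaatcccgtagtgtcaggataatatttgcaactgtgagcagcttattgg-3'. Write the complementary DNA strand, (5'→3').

5'-CCAATAAGCTGCTCACAGTTGCAAATATTATCCTGACACTACGGGATTTAGCCCAAGTGCTGCCGCCACTGA-3'

Pairing A↔T and G↔C gives AGTCACCGCCGTCGTGAACCCGATTTAGGGCATCACAGTCCTATTATAAACGTTGACACTCGTCGAATAACC, running 3'→5'. Reverse for the 5'→3' convention.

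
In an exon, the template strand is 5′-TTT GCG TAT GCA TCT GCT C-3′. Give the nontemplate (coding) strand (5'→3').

5'-GAGCAGATGCATACGCAAA-3'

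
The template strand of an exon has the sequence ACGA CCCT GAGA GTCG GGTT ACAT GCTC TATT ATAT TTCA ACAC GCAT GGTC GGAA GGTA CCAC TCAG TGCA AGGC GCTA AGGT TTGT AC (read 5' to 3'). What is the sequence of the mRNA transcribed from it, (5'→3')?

5'-GUACAAACCUUAGCGCCUUGCACUGAGUGGUACCUUCCGACCAUGCGUGUUGAAAUAUAAUAGAGCAUGUAACCCGACUCUCAGGGUCGU-3'

RNA polymerase reads the template 3'→5' and synthesizes mRNA 5'→3' by base-pairing (A→U, T→A, G↔C). The complement of the template is TGCTGGGACTCTCAGCCCAATGTACGAGATAATATAAAGTTGTGCGTACCAGCCTTCCATGGTGAGTCACGTTCCGCGATTCCAAACATG; antiparallel, so 5'→3' the coding strand is GTACAAACCTTAGCGCCTTGCACTGAGTGGTACCTTCCGACCATGCGTGTTGAAATATAATAGAGCATGTAACCCGACTCTCAGGGTCGT. Replace T with U for the mRNA.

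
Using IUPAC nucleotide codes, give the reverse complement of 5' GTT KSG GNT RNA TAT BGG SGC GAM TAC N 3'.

5'-NGTAKTCGCSCCVATATNYANCCSMAAC-3'

Standard pairs A↔T, G↔C; ambiguity codes pair R↔Y, M↔K, S↔S, B↔V, N↔N. Complement (CAAMSCCNAYNTATAVCCSCGCTKATGN), then reverse for 5'→3'.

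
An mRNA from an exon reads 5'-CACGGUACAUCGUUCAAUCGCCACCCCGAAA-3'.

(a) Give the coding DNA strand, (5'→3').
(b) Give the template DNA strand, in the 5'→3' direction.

(a) 5′-CACGGTACATCGTTCAATCGCCACCCCGAAA-3′
(b) 5'-TTTCGGGGTGGCGATTGAACGATGTACCGTG-3'

(a) The coding strand matches the mRNA with U→T.
(b) The template strand is the reverse complement of the coding strand.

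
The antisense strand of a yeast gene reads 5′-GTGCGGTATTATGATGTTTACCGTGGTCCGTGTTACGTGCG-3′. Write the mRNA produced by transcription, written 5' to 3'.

5'-CGCACGUAACACGGACCACGGUAAACAUCAUAAUACCGCAC-3'

RNA polymerase reads the template 3'→5' and synthesizes mRNA 5'→3' by base-pairing (A→U, T→A, G↔C). The complement of the template is CACGCCATAATACTACAAATGGCACCAGGCACAATGCACGC; antiparallel, so 5'→3' the coding strand is CGCACGTAACACGGACCACGGTAAACATCATAATACCGCAC. Replace T with U for the mRNA.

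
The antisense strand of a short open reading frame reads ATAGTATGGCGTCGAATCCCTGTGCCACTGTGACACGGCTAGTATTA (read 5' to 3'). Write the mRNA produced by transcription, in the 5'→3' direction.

RNA polymerase reads the template 3'→5' and synthesizes mRNA 5'→3' by base-pairing (A→U, T→A, G↔C). The complement of the template is TATCATACCGCAGCTTAGGGACACGGTGACACTGTGCCGATCATAAT; antiparallel, so 5'→3' the coding strand is TAATACTAGCCGTGTCACAGTGGCACAGGGATTCGACGCCATACTAT. Replace T with U for the mRNA.

5′-UAAUACUAGCCGUGUCACAGUGGCACAGGGAUUCGACGCCAUACUAU-3′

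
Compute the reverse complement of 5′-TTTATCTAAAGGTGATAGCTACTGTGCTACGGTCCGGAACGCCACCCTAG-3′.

Reading the sequence 3'→5' and pairing each base (A↔T, G↔C) gives the reverse complement directly.

5'-CTAGGGTGGCGTTCCGGACCGTAGCACAGTAGCTATCACCTTTAGATAAA-3'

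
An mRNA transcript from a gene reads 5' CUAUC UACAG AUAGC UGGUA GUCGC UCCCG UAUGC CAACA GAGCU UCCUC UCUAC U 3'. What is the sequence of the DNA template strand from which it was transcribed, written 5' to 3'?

5'-AGTAGAGAGGAAGCTCTGTTGGCATACGGGAGCGACTACCAGCTATCTGTAGATAG-3'

Replace U with T to get the coding DNA strand: CTATCTACAGATAGCTGGTAGTCGCTCCCGTATGCCAACAGAGCTTCCTCTCTACT. The template strand is its reverse complement (complement GATAGATGTCTATCGACCATCAGCGAGGGCATACGGTTGTCTCGAAGGAGAGATGA, then reverse).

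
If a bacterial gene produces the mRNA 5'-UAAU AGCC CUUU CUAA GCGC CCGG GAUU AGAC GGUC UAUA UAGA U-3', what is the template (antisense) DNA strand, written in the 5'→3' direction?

5'-ATCTATATAGACCGTCTAATCCCGGGCGCTTAGAAAGGGCTATTA-3'

Replace U with T to get the coding DNA strand: TAATAGCCCTTTCTAAGCGCCCGGGATTAGACGGTCTATATAGAT. The template strand is its reverse complement (complement ATTATCGGGAAAGATTCGCGGGCCCTAATCTGCCAGATATATCTA, then reverse).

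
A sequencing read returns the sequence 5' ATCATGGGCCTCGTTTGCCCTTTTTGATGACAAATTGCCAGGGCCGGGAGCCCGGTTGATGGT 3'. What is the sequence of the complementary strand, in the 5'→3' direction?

Pairing A↔T and G↔C gives TAGTACCCGGAGCAAACGGGAAAAACTACTGTTTAACGGTCCCGGCCCTCGGGCCAACTACCA, running 3'→5'. Reverse for the 5'→3' convention.

5′-ACCATCAACCGGGCTCCCGGCCCTGGCAATTTGTCATCAAAAAGGGCAAACGAGGCCCATGAT-3′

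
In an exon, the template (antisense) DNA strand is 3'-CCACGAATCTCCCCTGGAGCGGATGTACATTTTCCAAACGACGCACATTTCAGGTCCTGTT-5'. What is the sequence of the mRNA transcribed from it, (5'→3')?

5'-GGUGCUUAGAGGGGACCUCGCCUACAUGUAAAAGGUUUGCUGCGUGUAAAGUCCAGGACAA-3'

Reading the template 3'→5' as shown, RNA polymerase pairs each base (A→U, T→A, G↔C) to build mRNA 5'→3' directly.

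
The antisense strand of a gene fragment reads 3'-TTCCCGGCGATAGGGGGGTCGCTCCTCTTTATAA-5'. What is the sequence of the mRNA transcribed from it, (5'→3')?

5′-AAGGGCCGCUAUCCCCCCAGCGAGGAGAAAUAUU-3′

Reading the template 3'→5' as shown, RNA polymerase pairs each base (A→U, T→A, G↔C) to build mRNA 5'→3' directly.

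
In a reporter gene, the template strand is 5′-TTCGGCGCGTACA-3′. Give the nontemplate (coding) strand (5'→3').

5'-TGTACGCGCCGAA-3'

The coding strand is complementary and antiparallel to the template: take the complement (A↔T, G↔C) and reverse.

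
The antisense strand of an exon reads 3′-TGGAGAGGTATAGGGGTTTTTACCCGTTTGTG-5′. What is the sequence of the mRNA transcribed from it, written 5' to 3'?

Reading the template 3'→5' as shown, RNA polymerase pairs each base (A→U, T→A, G↔C) to build mRNA 5'→3' directly.

5'-ACCUCUCCAUAUCCCCAAAAAUGGGCAAACAC-3'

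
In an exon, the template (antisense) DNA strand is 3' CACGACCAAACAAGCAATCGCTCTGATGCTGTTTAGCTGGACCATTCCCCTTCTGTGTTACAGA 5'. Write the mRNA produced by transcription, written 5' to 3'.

5'-GUGCUGGUUUGUUCGUUAGCGAGACUACGACAAAUCGACCUGGUAAGGGGAAGACACAAUGUCU-3'

Reading the template 3'→5' as shown, RNA polymerase pairs each base (A→U, T→A, G↔C) to build mRNA 5'→3' directly.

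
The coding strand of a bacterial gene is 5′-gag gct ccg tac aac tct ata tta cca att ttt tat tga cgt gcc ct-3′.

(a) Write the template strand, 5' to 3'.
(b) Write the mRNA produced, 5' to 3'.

(a) The template strand is the reverse complement of the coding strand: complement CTCCGAGGCATGTTGAGATATAATGGTTAAAAAATAACTGCACGGGA, then reverse.
(b) mRNA matches the coding strand with T→U.

(a) 5'-AGGGCACGTCAATAAAAAATTGGTAATATAGAGTTGTACGGAGCCTC-3'
(b) 5'-GAGGCUCCGUACAACUCUAUAUUACCAAUUUUUUAUUGACGUGCCCU-3'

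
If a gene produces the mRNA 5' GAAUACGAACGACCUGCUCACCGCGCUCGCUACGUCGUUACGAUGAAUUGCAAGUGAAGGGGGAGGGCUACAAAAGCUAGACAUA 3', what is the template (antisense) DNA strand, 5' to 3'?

Replace U with T to get the coding DNA strand: GAATACGAACGACCTGCTCACCGCGCTCGCTACGTCGTTACGATGAATTGCAAGTGAAGGGGGAGGGCTACAAAAGCTAGACATA. The template strand is its reverse complement (complement CTTATGCTTGCTGGACGAGTGGCGCGAGCGATGCAGCAATGCTACTTAACGTTCACTTCCCCCTCCCGATGTTTTCGATCTGTAT, then reverse).

5′-TATGTCTAGCTTTTGTAGCCCTCCCCCTTCACTTGCAATTCATCGTAACGACGTAGCGAGCGCGGTGAGCAGGTCGTTCGTATTC-3′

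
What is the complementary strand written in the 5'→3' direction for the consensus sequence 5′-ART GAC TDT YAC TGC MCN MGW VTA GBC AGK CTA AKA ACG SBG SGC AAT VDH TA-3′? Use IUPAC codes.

5'-TADHBATTGCSCVSCGTTMTTAGMCTGVCTABWCKNGKGCAGTRAHAGTCAYT-3'

Standard pairs A↔T, G↔C; ambiguity codes pair R↔Y, M↔K, W↔W, S↔S, B↔V, D↔H, N↔N. Complement (TYACTGAHARTGACGKGNKCWBATCVGTCMGATTMTTGCSVCSCGTTABHDAT), then reverse for 5'→3'.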